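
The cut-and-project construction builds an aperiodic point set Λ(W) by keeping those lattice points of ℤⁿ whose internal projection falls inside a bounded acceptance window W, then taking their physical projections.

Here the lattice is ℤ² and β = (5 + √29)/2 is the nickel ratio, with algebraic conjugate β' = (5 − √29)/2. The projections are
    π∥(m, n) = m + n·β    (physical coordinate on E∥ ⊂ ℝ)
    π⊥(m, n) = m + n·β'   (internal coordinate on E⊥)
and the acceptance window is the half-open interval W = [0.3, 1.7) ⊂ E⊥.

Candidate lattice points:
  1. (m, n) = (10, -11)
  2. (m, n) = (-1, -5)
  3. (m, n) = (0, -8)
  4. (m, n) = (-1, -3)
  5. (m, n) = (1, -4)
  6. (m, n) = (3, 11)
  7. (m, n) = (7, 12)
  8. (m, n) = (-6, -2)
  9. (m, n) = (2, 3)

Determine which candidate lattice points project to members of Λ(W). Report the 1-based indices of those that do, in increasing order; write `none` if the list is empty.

β' = (5−√29)/2 ≈ -0.1926.
[1] lift (10,-11): star map gives 12.1184; window check 0.3 ≤ 12.1184 < 1.7 is false → out
[2] lift (-1,-5): star map gives -0.0371; window check 0.3 ≤ -0.0371 < 1.7 is false → out
[3] lift (0,-8): star map gives 1.5407; window check 0.3 ≤ 1.5407 < 1.7 is true → IN Λ
[4] lift (-1,-3): star map gives -0.4223; window check 0.3 ≤ -0.4223 < 1.7 is false → out
[5] lift (1,-4): star map gives 1.7703; window check 0.3 ≤ 1.7703 < 1.7 is false → out
[6] lift (3,11): star map gives 0.8816; window check 0.3 ≤ 0.8816 < 1.7 is true → IN Λ
[7] lift (7,12): star map gives 4.6890; window check 0.3 ≤ 4.6890 < 1.7 is false → out
[8] lift (-6,-2): star map gives -5.6148; window check 0.3 ≤ -5.6148 < 1.7 is false → out
[9] lift (2,3): star map gives 1.4223; window check 0.3 ≤ 1.4223 < 1.7 is true → IN Λ

3, 6, 9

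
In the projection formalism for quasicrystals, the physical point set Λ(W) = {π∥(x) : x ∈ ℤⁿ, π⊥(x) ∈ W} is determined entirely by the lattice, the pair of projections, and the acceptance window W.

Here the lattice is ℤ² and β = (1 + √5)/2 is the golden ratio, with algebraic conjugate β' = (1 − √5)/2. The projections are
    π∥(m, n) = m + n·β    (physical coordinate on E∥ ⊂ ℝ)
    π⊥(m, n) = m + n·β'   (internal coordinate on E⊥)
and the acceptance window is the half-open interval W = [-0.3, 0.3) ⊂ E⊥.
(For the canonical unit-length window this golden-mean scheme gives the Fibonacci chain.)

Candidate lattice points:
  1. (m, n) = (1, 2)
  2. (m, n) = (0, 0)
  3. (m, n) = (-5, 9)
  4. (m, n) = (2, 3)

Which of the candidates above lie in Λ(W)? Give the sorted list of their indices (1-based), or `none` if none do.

1, 2, 4

Compute β' = (1−√5)/2 = -0.61803, so π⊥(m,n) = m -0.61803·n.
candidate 1: (m,n)=(1,2) → π∥ = 1+2·β ≈ 4.23607, π⊥ = 1+2·β' ≈ -0.23607 ∈ [-0.3, 0.3) ⇒ IN Λ
candidate 2: (m,n)=(0,0) → π∥ = 0+0·β ≈ 0.00000, π⊥ = 0+0·β' ≈ 0.00000 ∈ [-0.3, 0.3) ⇒ IN Λ
candidate 3: (m,n)=(-5,9) → π∥ = -5+9·β ≈ 9.56231, π⊥ = -5+9·β' ≈ -10.56231 ∉ [-0.3, 0.3) ⇒ out
candidate 4: (m,n)=(2,3) → π∥ = 2+3·β ≈ 6.85410, π⊥ = 2+3·β' ≈ 0.14590 ∈ [-0.3, 0.3) ⇒ IN Λ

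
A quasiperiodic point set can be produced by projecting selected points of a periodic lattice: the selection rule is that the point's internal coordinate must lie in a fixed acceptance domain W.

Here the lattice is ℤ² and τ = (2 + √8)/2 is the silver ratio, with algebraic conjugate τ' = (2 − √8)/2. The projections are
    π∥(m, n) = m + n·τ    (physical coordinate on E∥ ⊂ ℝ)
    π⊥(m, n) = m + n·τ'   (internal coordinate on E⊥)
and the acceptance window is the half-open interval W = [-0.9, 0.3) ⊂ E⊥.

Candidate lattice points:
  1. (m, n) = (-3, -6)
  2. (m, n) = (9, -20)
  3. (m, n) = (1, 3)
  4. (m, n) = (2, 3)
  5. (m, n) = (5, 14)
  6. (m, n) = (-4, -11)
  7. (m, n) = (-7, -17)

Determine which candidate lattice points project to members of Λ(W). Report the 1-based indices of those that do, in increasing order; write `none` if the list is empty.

Compute τ' = (2−√8)/2 = -0.414214, so π⊥(m,n) = m -0.414214·n.
candidate 1: (m,n)=(-3,-6) → π∥ = -3-6·τ ≈ -17.485281, π⊥ = -3-6·τ' ≈ -0.514719 ∈ [-0.9, 0.3) ⇒ IN Λ
candidate 2: (m,n)=(9,-20) → π∥ = 9-20·τ ≈ -39.284271, π⊥ = 9-20·τ' ≈ 17.284271 ∉ [-0.9, 0.3) ⇒ out
candidate 3: (m,n)=(1,3) → π∥ = 1+3·τ ≈ 8.242641, π⊥ = 1+3·τ' ≈ -0.242641 ∈ [-0.9, 0.3) ⇒ IN Λ
candidate 4: (m,n)=(2,3) → π∥ = 2+3·τ ≈ 9.242641, π⊥ = 2+3·τ' ≈ 0.757359 ∉ [-0.9, 0.3) ⇒ out
candidate 5: (m,n)=(5,14) → π∥ = 5+14·τ ≈ 38.798990, π⊥ = 5+14·τ' ≈ -0.798990 ∈ [-0.9, 0.3) ⇒ IN Λ
candidate 6: (m,n)=(-4,-11) → π∥ = -4-11·τ ≈ -30.556349, π⊥ = -4-11·τ' ≈ 0.556349 ∉ [-0.9, 0.3) ⇒ out
candidate 7: (m,n)=(-7,-17) → π∥ = -7-17·τ ≈ -48.041631, π⊥ = -7-17·τ' ≈ 0.041631 ∈ [-0.9, 0.3) ⇒ IN Λ

1, 3, 5, 7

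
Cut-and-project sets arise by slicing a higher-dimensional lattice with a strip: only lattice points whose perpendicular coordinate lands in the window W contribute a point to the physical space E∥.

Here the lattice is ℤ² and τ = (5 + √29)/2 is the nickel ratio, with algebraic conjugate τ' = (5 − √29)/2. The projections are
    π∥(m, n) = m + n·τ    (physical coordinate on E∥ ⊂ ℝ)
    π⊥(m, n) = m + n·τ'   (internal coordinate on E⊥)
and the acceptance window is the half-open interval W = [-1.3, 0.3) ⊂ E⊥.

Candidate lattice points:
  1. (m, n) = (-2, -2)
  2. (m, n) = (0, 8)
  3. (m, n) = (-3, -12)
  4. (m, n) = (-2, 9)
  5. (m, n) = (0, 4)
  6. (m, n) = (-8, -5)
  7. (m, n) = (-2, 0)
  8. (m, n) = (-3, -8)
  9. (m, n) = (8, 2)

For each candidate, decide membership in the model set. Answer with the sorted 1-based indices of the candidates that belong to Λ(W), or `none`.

3, 5

Numerically τ ≈ 5.1926 and τ' = −1/τ ≈ -0.1926.
[1] lift (-2,-2): star map gives -1.6148; window check -1.3 ≤ -1.6148 < 0.3 is false → out
[2] lift (0,8): star map gives -1.5407; window check -1.3 ≤ -1.5407 < 0.3 is false → out
[3] lift (-3,-12): star map gives -0.6890; window check -1.3 ≤ -0.6890 < 0.3 is true → IN Λ
[4] lift (-2,9): star map gives -3.7332; window check -1.3 ≤ -3.7332 < 0.3 is false → out
[5] lift (0,4): star map gives -0.7703; window check -1.3 ≤ -0.7703 < 0.3 is true → IN Λ
[6] lift (-8,-5): star map gives -7.0371; window check -1.3 ≤ -7.0371 < 0.3 is false → out
[7] lift (-2,0): star map gives -2.0000; window check -1.3 ≤ -2.0000 < 0.3 is false → out
[8] lift (-3,-8): star map gives -1.4593; window check -1.3 ≤ -1.4593 < 0.3 is false → out
[9] lift (8,2): star map gives 7.6148; window check -1.3 ≤ 7.6148 < 0.3 is false → out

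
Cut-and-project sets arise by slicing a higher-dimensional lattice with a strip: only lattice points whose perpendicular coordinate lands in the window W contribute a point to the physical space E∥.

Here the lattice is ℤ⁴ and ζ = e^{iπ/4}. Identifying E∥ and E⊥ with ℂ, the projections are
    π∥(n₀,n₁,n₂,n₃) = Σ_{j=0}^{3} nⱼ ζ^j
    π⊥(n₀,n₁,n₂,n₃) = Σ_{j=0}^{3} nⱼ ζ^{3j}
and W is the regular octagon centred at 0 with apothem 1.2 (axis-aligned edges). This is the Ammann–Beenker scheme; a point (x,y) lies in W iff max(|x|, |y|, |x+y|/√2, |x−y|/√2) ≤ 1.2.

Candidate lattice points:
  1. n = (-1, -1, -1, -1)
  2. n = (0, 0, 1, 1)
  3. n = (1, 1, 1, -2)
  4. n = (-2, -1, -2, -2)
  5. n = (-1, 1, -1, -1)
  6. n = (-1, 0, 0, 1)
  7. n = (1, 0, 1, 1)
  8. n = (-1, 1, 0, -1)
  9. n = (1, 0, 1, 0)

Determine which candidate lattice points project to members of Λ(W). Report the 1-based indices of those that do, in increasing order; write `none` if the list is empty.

1, 2, 6

π⊥(n) = n₀ + n₁ζ³ + n₂ζ⁶ + n₃ζ⁹ where ζ = e^{iπ/4}.
candidate 1: n = (-1, -1, -1, -1) → π⊥ ≈ (-1.0000, -0.4142); max(|x|,|y|,|x±y|/√2) = 1.0000 ≤ 1.2 ⇒ ∈ W
candidate 2: n = (0, 0, 1, 1) → π⊥ ≈ (+0.7071, -0.2929); max(|x|,|y|,|x±y|/√2) = 0.7071 ≤ 1.2 ⇒ ∈ W
candidate 3: n = (1, 1, 1, -2) → π⊥ ≈ (-1.1213, -1.7071); max(|x|,|y|,|x±y|/√2) = 2.0000 > 1.2 ⇒ ∉ W
candidate 4: n = (-2, -1, -2, -2) → π⊥ ≈ (-2.7071, -0.1213); max(|x|,|y|,|x±y|/√2) = 2.7071 > 1.2 ⇒ ∉ W
candidate 5: n = (-1, 1, -1, -1) → π⊥ ≈ (-2.4142, +1.0000); max(|x|,|y|,|x±y|/√2) = 2.4142 > 1.2 ⇒ ∉ W
candidate 6: n = (-1, 0, 0, 1) → π⊥ ≈ (-0.2929, +0.7071); max(|x|,|y|,|x±y|/√2) = 0.7071 ≤ 1.2 ⇒ ∈ W
candidate 7: n = (1, 0, 1, 1) → π⊥ ≈ (+1.7071, -0.2929); max(|x|,|y|,|x±y|/√2) = 1.7071 > 1.2 ⇒ ∉ W
candidate 8: n = (-1, 1, 0, -1) → π⊥ ≈ (-2.4142, +0.0000); max(|x|,|y|,|x±y|/√2) = 2.4142 > 1.2 ⇒ ∉ W
candidate 9: n = (1, 0, 1, 0) → π⊥ ≈ (+1.0000, -1.0000); max(|x|,|y|,|x±y|/√2) = 1.4142 > 1.2 ⇒ ∉ W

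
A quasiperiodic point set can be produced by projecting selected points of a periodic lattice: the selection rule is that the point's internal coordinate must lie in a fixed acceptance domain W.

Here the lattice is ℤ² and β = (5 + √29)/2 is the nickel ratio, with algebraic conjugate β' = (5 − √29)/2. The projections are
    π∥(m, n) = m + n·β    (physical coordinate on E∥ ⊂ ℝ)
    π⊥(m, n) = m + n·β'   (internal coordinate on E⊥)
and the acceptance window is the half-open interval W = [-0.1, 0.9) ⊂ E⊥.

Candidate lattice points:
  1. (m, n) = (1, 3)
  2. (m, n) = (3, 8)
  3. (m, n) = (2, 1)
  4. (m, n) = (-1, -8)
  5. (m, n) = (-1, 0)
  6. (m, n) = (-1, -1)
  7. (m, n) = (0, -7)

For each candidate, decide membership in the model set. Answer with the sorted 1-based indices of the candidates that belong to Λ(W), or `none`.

β' = (5−√29)/2 ≈ -0.19258.
#1 (1,3): internal coord 1 + (3)·β' = +0.42225; +0.42225 ∈ [-0.1, 0.9) → IN Λ
#2 (3,8): internal coord 3 + (8)·β' = +1.45934; +1.45934 ∉ [-0.1, 0.9) → out
#3 (2,1): internal coord 2 + (1)·β' = +1.80742; +1.80742 ∉ [-0.1, 0.9) → out
#4 (-1,-8): internal coord -1 + (-8)·β' = +0.54066; +0.54066 ∈ [-0.1, 0.9) → IN Λ
#5 (-1,0): internal coord -1 + (0)·β' = -1.00000; -1.00000 ∉ [-0.1, 0.9) → out
#6 (-1,-1): internal coord -1 + (-1)·β' = -0.80742; -0.80742 ∉ [-0.1, 0.9) → out
#7 (0,-7): internal coord 0 + (-7)·β' = +1.34808; +1.34808 ∉ [-0.1, 0.9) → out

1, 4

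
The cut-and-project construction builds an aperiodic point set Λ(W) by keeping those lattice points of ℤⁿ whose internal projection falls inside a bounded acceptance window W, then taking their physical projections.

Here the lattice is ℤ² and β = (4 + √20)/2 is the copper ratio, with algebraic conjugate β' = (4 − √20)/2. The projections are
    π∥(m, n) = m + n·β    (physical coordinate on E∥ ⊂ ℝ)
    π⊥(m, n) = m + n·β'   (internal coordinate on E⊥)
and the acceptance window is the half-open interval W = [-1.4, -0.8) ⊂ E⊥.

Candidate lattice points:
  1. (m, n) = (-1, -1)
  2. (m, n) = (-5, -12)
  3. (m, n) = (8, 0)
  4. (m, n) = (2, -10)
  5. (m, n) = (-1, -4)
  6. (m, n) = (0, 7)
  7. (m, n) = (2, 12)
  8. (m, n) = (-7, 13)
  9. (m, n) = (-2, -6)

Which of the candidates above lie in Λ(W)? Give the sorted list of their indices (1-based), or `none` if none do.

Compute β' = (4−√20)/2 = -0.236068, so π⊥(m,n) = m -0.236068·n.
#1 (-1,-1): internal coord -1 + (-1)·β' = -0.763932; -0.763932 ∉ [-1.4, -0.8) → out
#2 (-5,-12): internal coord -5 + (-12)·β' = -2.167184; -2.167184 ∉ [-1.4, -0.8) → out
#3 (8,0): internal coord 8 + (0)·β' = +8.000000; +8.000000 ∉ [-1.4, -0.8) → out
#4 (2,-10): internal coord 2 + (-10)·β' = +4.360680; +4.360680 ∉ [-1.4, -0.8) → out
#5 (-1,-4): internal coord -1 + (-4)·β' = -0.055728; -0.055728 ∉ [-1.4, -0.8) → out
#6 (0,7): internal coord 0 + (7)·β' = -1.652476; -1.652476 ∉ [-1.4, -0.8) → out
#7 (2,12): internal coord 2 + (12)·β' = -0.832816; -0.832816 ∈ [-1.4, -0.8) → IN Λ
#8 (-7,13): internal coord -7 + (13)·β' = -10.068884; -10.068884 ∉ [-1.4, -0.8) → out
#9 (-2,-6): internal coord -2 + (-6)·β' = -0.583592; -0.583592 ∉ [-1.4, -0.8) → out

7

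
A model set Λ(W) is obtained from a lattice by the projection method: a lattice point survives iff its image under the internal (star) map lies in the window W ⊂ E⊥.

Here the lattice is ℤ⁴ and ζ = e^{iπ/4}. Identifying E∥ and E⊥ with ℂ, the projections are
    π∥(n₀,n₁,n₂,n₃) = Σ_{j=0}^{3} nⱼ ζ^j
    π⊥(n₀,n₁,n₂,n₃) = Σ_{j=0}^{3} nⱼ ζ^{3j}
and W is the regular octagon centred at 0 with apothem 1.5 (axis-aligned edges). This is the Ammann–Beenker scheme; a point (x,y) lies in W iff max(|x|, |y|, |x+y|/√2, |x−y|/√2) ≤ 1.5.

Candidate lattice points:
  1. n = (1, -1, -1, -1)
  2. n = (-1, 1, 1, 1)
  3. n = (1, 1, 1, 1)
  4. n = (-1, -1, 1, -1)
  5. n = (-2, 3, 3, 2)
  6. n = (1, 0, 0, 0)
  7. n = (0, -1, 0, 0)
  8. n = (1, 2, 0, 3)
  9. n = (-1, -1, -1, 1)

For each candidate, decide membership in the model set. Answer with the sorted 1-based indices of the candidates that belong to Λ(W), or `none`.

With ζ = e^{iπ/4} the internal vectors are ζ^0,ζ^3,ζ^6,ζ^9.
#1 (1, -1, -1, -1): internal (1.0000, -0.4142); octagon support 1.0000 vs apothem 1.5 → ∈ W
#2 (-1, 1, 1, 1): internal (-1.0000, 0.4142); octagon support 1.0000 vs apothem 1.5 → ∈ W
#3 (1, 1, 1, 1): internal (1.0000, 0.4142); octagon support 1.0000 vs apothem 1.5 → ∈ W
#4 (-1, -1, 1, -1): internal (-1.0000, -2.4142); octagon support 2.4142 vs apothem 1.5 → ∉ W
#5 (-2, 3, 3, 2): internal (-2.7071, 0.5355); octagon support 2.7071 vs apothem 1.5 → ∉ W
#6 (1, 0, 0, 0): internal (1.0000, 0.0000); octagon support 1.0000 vs apothem 1.5 → ∈ W
#7 (0, -1, 0, 0): internal (0.7071, -0.7071); octagon support 1.0000 vs apothem 1.5 → ∈ W
#8 (1, 2, 0, 3): internal (1.7071, 3.5355); octagon support 3.7071 vs apothem 1.5 → ∉ W
#9 (-1, -1, -1, 1): internal (0.4142, 1.0000); octagon support 1.0000 vs apothem 1.5 → ∈ W

1, 2, 3, 6, 7, 9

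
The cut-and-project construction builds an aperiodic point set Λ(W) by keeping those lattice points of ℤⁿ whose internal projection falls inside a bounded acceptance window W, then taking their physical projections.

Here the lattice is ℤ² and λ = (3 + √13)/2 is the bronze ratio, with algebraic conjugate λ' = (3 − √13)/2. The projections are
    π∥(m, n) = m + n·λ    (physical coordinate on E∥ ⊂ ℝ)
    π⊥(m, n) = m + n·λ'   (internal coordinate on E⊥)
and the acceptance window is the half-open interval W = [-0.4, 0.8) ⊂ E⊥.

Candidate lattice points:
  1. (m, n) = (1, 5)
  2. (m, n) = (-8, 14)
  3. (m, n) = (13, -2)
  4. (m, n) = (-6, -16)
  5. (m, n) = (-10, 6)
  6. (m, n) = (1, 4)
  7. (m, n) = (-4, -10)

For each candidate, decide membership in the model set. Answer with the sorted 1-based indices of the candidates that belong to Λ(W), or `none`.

6

Compute λ' = (3−√13)/2 = -0.30278, so π⊥(m,n) = m -0.30278·n.
[1] lift (1,5): star map gives -0.51388; window check -0.4 ≤ -0.51388 < 0.8 is false → out
[2] lift (-8,14): star map gives -12.23886; window check -0.4 ≤ -12.23886 < 0.8 is false → out
[3] lift (13,-2): star map gives 13.60555; window check -0.4 ≤ 13.60555 < 0.8 is false → out
[4] lift (-6,-16): star map gives -1.15559; window check -0.4 ≤ -1.15559 < 0.8 is false → out
[5] lift (-10,6): star map gives -11.81665; window check -0.4 ≤ -11.81665 < 0.8 is false → out
[6] lift (1,4): star map gives -0.21110; window check -0.4 ≤ -0.21110 < 0.8 is true → IN Λ
[7] lift (-4,-10): star map gives -0.97224; window check -0.4 ≤ -0.97224 < 0.8 is false → out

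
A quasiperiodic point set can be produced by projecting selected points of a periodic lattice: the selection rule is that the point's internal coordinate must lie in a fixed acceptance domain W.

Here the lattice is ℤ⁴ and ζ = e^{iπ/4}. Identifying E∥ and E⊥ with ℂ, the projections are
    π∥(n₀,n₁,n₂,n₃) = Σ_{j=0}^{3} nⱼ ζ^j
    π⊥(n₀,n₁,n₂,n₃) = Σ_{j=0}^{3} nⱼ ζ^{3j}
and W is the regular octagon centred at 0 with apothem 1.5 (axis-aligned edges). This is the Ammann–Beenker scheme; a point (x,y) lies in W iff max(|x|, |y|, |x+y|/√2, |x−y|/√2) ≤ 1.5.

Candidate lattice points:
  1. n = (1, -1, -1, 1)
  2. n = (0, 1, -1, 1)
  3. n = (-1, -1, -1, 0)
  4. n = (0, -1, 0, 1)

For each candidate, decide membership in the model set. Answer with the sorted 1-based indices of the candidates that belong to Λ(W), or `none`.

Internal map: ζ^{3j} for j=0..3 gives (1,0), (−√2/2,√2/2), (0,−1), (√2/2,√2/2).
#1 (1, -1, -1, 1): internal (2.4142, 1.0000); octagon support 2.4142 vs apothem 1.5 → ∉ W
#2 (0, 1, -1, 1): internal (0.0000, 2.4142); octagon support 2.4142 vs apothem 1.5 → ∉ W
#3 (-1, -1, -1, 0): internal (-0.2929, 0.2929); octagon support 0.4142 vs apothem 1.5 → ∈ W
#4 (0, -1, 0, 1): internal (1.4142, 0.0000); octagon support 1.4142 vs apothem 1.5 → ∈ W

3, 4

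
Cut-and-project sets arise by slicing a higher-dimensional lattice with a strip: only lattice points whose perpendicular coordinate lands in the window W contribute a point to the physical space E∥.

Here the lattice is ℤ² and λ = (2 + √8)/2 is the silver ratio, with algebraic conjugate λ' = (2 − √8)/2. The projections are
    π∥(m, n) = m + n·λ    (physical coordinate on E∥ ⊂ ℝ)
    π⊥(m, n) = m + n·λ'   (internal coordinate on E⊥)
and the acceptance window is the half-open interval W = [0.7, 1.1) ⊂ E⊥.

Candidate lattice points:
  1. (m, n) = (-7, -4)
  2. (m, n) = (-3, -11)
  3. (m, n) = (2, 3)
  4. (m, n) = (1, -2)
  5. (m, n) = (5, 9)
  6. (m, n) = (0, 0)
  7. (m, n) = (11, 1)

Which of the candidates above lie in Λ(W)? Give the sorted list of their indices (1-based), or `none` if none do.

λ' = (2−√8)/2 ≈ -0.414214.
candidate 1: (m,n)=(-7,-4) → π∥ = -7-4·λ ≈ -16.656854, π⊥ = -7-4·λ' ≈ -5.343146 ∉ [0.7, 1.1) ⇒ out
candidate 2: (m,n)=(-3,-11) → π∥ = -3-11·λ ≈ -29.556349, π⊥ = -3-11·λ' ≈ 1.556349 ∉ [0.7, 1.1) ⇒ out
candidate 3: (m,n)=(2,3) → π∥ = 2+3·λ ≈ 9.242641, π⊥ = 2+3·λ' ≈ 0.757359 ∈ [0.7, 1.1) ⇒ IN Λ
candidate 4: (m,n)=(1,-2) → π∥ = 1-2·λ ≈ -3.828427, π⊥ = 1-2·λ' ≈ 1.828427 ∉ [0.7, 1.1) ⇒ out
candidate 5: (m,n)=(5,9) → π∥ = 5+9·λ ≈ 26.727922, π⊥ = 5+9·λ' ≈ 1.272078 ∉ [0.7, 1.1) ⇒ out
candidate 6: (m,n)=(0,0) → π∥ = 0+0·λ ≈ 0.000000, π⊥ = 0+0·λ' ≈ 0.000000 ∉ [0.7, 1.1) ⇒ out
candidate 7: (m,n)=(11,1) → π∥ = 11+1·λ ≈ 13.414214, π⊥ = 11+1·λ' ≈ 10.585786 ∉ [0.7, 1.1) ⇒ out

3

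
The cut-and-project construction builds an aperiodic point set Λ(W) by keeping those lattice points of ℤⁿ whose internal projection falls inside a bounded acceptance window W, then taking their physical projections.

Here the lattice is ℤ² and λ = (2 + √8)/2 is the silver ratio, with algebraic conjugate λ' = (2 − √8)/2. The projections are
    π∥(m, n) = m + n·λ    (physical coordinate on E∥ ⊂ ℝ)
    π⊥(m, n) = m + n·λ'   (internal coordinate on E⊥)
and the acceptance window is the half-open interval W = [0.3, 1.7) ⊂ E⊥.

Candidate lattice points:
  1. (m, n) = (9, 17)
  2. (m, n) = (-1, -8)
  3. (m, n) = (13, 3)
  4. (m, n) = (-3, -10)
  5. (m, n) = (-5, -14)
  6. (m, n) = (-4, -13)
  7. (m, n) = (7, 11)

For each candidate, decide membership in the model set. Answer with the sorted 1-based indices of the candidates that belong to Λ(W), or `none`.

Compute λ' = (2−√8)/2 = -0.41421, so π⊥(m,n) = m -0.41421·n.
[1] lift (9,17): star map gives 1.95837; window check 0.3 ≤ 1.95837 < 1.7 is false → out
[2] lift (-1,-8): star map gives 2.31371; window check 0.3 ≤ 2.31371 < 1.7 is false → out
[3] lift (13,3): star map gives 11.75736; window check 0.3 ≤ 11.75736 < 1.7 is false → out
[4] lift (-3,-10): star map gives 1.14214; window check 0.3 ≤ 1.14214 < 1.7 is true → IN Λ
[5] lift (-5,-14): star map gives 0.79899; window check 0.3 ≤ 0.79899 < 1.7 is true → IN Λ
[6] lift (-4,-13): star map gives 1.38478; window check 0.3 ≤ 1.38478 < 1.7 is true → IN Λ
[7] lift (7,11): star map gives 2.44365; window check 0.3 ≤ 2.44365 < 1.7 is false → out

4, 5, 6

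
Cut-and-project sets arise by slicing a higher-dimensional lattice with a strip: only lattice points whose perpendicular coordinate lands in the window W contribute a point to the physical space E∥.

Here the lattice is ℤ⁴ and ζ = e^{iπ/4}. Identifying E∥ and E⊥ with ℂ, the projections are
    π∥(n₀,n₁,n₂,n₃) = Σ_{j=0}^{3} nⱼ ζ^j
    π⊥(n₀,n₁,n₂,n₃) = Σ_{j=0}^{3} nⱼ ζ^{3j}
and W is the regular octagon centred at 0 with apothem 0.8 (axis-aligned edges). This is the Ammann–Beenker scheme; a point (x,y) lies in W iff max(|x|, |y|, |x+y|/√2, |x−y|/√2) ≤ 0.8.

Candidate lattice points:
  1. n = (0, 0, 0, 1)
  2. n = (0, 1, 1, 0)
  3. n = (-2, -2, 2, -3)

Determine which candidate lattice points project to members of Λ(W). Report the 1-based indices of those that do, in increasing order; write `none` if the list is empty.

2

Internal map: ζ^{3j} for j=0..3 gives (1,0), (−√2/2,√2/2), (0,−1), (√2/2,√2/2).
candidate 1: n = (0, 0, 0, 1) → π⊥ ≈ (+0.7071, +0.7071); max(|x|,|y|,|x±y|/√2) = 1.0000 > 0.8 ⇒ ∉ W
candidate 2: n = (0, 1, 1, 0) → π⊥ ≈ (-0.7071, -0.2929); max(|x|,|y|,|x±y|/√2) = 0.7071 ≤ 0.8 ⇒ ∈ W
candidate 3: n = (-2, -2, 2, -3) → π⊥ ≈ (-2.7071, -5.5355); max(|x|,|y|,|x±y|/√2) = 5.8284 > 0.8 ⇒ ∉ W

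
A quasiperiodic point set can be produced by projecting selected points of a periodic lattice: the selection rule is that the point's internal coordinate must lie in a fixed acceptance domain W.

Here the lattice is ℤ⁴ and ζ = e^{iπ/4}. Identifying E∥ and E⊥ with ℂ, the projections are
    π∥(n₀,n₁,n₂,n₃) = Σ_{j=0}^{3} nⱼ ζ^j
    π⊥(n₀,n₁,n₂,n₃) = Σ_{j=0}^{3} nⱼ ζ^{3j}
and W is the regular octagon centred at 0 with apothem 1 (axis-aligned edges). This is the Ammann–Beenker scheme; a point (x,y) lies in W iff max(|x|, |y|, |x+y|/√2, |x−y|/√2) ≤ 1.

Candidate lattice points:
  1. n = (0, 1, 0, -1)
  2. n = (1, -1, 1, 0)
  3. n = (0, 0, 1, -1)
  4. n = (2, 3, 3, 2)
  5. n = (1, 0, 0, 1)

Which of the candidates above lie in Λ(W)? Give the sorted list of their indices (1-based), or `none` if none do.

none

π⊥(n) = n₀ + n₁ζ³ + n₂ζ⁶ + n₃ζ⁹ where ζ = e^{iπ/4}.
candidate 1: n = (0, 1, 0, -1) → π⊥ ≈ (-1.414214, +0.000000); max(|x|,|y|,|x±y|/√2) = 1.414214 > 1 ⇒ ∉ W
candidate 2: n = (1, -1, 1, 0) → π⊥ ≈ (+1.707107, -1.707107); max(|x|,|y|,|x±y|/√2) = 2.414214 > 1 ⇒ ∉ W
candidate 3: n = (0, 0, 1, -1) → π⊥ ≈ (-0.707107, -1.707107); max(|x|,|y|,|x±y|/√2) = 1.707107 > 1 ⇒ ∉ W
candidate 4: n = (2, 3, 3, 2) → π⊥ ≈ (+1.292893, +0.535534); max(|x|,|y|,|x±y|/√2) = 1.292893 > 1 ⇒ ∉ W
candidate 5: n = (1, 0, 0, 1) → π⊥ ≈ (+1.707107, +0.707107); max(|x|,|y|,|x±y|/√2) = 1.707107 > 1 ⇒ ∉ W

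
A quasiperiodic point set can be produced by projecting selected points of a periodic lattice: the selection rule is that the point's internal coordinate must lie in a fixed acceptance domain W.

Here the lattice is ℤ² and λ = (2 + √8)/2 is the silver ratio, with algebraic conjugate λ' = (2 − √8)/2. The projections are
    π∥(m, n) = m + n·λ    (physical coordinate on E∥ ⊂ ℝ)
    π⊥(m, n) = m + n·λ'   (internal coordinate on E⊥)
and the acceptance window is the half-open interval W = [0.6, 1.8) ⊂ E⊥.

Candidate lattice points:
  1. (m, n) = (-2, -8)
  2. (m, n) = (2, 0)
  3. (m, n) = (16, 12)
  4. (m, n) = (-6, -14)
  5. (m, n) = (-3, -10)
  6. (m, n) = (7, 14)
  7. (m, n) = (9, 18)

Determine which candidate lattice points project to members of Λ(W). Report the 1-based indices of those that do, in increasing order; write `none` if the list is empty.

1, 5, 6, 7

Numerically λ ≈ 2.4142 and λ' = −1/λ ≈ -0.4142.
[1] lift (-2,-8): star map gives 1.3137; window check 0.6 ≤ 1.3137 < 1.8 is true → IN Λ
[2] lift (2,0): star map gives 2.0000; window check 0.6 ≤ 2.0000 < 1.8 is false → out
[3] lift (16,12): star map gives 11.0294; window check 0.6 ≤ 11.0294 < 1.8 is false → out
[4] lift (-6,-14): star map gives -0.2010; window check 0.6 ≤ -0.2010 < 1.8 is false → out
[5] lift (-3,-10): star map gives 1.1421; window check 0.6 ≤ 1.1421 < 1.8 is true → IN Λ
[6] lift (7,14): star map gives 1.2010; window check 0.6 ≤ 1.2010 < 1.8 is true → IN Λ
[7] lift (9,18): star map gives 1.5442; window check 0.6 ≤ 1.5442 < 1.8 is true → IN Λ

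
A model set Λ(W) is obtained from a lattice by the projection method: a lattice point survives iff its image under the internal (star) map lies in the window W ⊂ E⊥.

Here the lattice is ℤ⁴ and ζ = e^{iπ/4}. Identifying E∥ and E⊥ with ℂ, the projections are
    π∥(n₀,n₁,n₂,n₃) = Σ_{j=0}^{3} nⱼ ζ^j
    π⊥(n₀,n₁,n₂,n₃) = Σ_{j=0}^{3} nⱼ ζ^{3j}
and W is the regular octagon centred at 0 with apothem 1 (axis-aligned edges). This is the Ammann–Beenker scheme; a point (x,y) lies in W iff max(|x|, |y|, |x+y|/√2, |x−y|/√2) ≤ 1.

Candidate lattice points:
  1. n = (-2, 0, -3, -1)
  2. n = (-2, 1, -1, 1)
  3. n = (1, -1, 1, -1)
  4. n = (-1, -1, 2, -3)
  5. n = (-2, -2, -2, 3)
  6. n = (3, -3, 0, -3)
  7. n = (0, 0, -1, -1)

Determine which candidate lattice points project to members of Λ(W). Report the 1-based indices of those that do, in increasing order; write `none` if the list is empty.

7

With ζ = e^{iπ/4} the internal vectors are ζ^0,ζ^3,ζ^6,ζ^9.
candidate 1: n = (-2, 0, -3, -1) → π⊥ ≈ (-2.7071, +2.2929); max(|x|,|y|,|x±y|/√2) = 3.5355 > 1 ⇒ ∉ W
candidate 2: n = (-2, 1, -1, 1) → π⊥ ≈ (-2.0000, +2.4142); max(|x|,|y|,|x±y|/√2) = 3.1213 > 1 ⇒ ∉ W
candidate 3: n = (1, -1, 1, -1) → π⊥ ≈ (+1.0000, -2.4142); max(|x|,|y|,|x±y|/√2) = 2.4142 > 1 ⇒ ∉ W
candidate 4: n = (-1, -1, 2, -3) → π⊥ ≈ (-2.4142, -4.8284); max(|x|,|y|,|x±y|/√2) = 5.1213 > 1 ⇒ ∉ W
candidate 5: n = (-2, -2, -2, 3) → π⊥ ≈ (+1.5355, +2.7071); max(|x|,|y|,|x±y|/√2) = 3.0000 > 1 ⇒ ∉ W
candidate 6: n = (3, -3, 0, -3) → π⊥ ≈ (+3.0000, -4.2426); max(|x|,|y|,|x±y|/√2) = 5.1213 > 1 ⇒ ∉ W
candidate 7: n = (0, 0, -1, -1) → π⊥ ≈ (-0.7071, +0.2929); max(|x|,|y|,|x±y|/√2) = 0.7071 ≤ 1 ⇒ ∈ W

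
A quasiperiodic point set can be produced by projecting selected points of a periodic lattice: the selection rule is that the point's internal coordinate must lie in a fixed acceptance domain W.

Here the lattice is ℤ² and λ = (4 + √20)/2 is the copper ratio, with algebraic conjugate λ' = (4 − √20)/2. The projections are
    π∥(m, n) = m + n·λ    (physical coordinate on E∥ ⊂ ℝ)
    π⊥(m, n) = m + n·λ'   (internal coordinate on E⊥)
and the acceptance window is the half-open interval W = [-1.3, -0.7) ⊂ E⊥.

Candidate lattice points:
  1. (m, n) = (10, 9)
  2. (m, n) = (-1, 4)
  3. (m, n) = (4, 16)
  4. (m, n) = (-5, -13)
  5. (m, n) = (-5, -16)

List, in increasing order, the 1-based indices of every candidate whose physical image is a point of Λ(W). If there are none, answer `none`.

λ' = (4−√20)/2 ≈ -0.236068.
candidate 1: (m,n)=(10,9) → π∥ = 10+9·λ ≈ 48.124612, π⊥ = 10+9·λ' ≈ 7.875388 ∉ [-1.3, -0.7) ⇒ out
candidate 2: (m,n)=(-1,4) → π∥ = -1+4·λ ≈ 15.944272, π⊥ = -1+4·λ' ≈ -1.944272 ∉ [-1.3, -0.7) ⇒ out
candidate 3: (m,n)=(4,16) → π∥ = 4+16·λ ≈ 71.777088, π⊥ = 4+16·λ' ≈ 0.222912 ∉ [-1.3, -0.7) ⇒ out
candidate 4: (m,n)=(-5,-13) → π∥ = -5-13·λ ≈ -60.068884, π⊥ = -5-13·λ' ≈ -1.931116 ∉ [-1.3, -0.7) ⇒ out
candidate 5: (m,n)=(-5,-16) → π∥ = -5-16·λ ≈ -72.777088, π⊥ = -5-16·λ' ≈ -1.222912 ∈ [-1.3, -0.7) ⇒ IN Λ

5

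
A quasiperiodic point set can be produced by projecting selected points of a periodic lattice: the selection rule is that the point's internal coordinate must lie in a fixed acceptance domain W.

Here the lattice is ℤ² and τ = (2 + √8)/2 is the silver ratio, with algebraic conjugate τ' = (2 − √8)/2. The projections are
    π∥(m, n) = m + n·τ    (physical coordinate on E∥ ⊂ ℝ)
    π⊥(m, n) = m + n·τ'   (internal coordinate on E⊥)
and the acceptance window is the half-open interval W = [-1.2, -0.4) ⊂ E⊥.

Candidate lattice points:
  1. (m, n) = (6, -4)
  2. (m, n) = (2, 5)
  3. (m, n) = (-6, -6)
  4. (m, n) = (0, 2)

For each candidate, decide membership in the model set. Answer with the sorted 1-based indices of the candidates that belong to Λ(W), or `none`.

4

Numerically τ ≈ 2.41421 and τ' = −1/τ ≈ -0.41421.
#1 (6,-4): internal coord 6 + (-4)·τ' = +7.65685; +7.65685 ∉ [-1.2, -0.4) → out
#2 (2,5): internal coord 2 + (5)·τ' = -0.07107; -0.07107 ∉ [-1.2, -0.4) → out
#3 (-6,-6): internal coord -6 + (-6)·τ' = -3.51472; -3.51472 ∉ [-1.2, -0.4) → out
#4 (0,2): internal coord 0 + (2)·τ' = -0.82843; -0.82843 ∈ [-1.2, -0.4) → IN Λ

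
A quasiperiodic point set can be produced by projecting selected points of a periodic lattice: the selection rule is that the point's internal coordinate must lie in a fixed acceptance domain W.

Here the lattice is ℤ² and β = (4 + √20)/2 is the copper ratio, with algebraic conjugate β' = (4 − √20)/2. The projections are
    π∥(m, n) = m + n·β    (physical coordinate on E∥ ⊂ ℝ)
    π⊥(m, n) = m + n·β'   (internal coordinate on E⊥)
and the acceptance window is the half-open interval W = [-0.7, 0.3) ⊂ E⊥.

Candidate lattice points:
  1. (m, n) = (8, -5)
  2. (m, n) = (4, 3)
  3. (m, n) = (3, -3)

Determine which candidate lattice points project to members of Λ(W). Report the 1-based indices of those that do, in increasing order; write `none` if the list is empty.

Numerically β ≈ 4.2361 and β' = −1/β ≈ -0.2361.
candidate 1: (m,n)=(8,-5) → π∥ = 8-5·β ≈ -13.1803, π⊥ = 8-5·β' ≈ 9.1803 ∉ [-0.7, 0.3) ⇒ out
candidate 2: (m,n)=(4,3) → π∥ = 4+3·β ≈ 16.7082, π⊥ = 4+3·β' ≈ 3.2918 ∉ [-0.7, 0.3) ⇒ out
candidate 3: (m,n)=(3,-3) → π∥ = 3-3·β ≈ -9.7082, π⊥ = 3-3·β' ≈ 3.7082 ∉ [-0.7, 0.3) ⇒ out

none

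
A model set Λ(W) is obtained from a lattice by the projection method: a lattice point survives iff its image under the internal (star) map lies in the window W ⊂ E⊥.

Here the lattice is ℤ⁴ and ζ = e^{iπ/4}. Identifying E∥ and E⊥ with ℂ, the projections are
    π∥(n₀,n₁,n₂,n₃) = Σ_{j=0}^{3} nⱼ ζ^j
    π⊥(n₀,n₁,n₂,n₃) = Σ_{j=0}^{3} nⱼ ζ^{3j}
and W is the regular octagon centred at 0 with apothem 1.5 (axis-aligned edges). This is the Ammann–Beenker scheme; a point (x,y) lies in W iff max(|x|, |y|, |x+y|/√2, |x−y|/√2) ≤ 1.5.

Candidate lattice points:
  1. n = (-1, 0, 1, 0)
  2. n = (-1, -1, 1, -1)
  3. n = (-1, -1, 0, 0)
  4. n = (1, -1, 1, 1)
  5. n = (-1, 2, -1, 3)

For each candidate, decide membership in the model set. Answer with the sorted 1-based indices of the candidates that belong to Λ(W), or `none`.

1, 3

Internal map: ζ^{3j} for j=0..3 gives (1,0), (−√2/2,√2/2), (0,−1), (√2/2,√2/2).
candidate 1: n = (-1, 0, 1, 0) → π⊥ ≈ (-1.000000, -1.000000); max(|x|,|y|,|x±y|/√2) = 1.414214 ≤ 1.5 ⇒ ∈ W
candidate 2: n = (-1, -1, 1, -1) → π⊥ ≈ (-1.000000, -2.414214); max(|x|,|y|,|x±y|/√2) = 2.414214 > 1.5 ⇒ ∉ W
candidate 3: n = (-1, -1, 0, 0) → π⊥ ≈ (-0.292893, -0.707107); max(|x|,|y|,|x±y|/√2) = 0.707107 ≤ 1.5 ⇒ ∈ W
candidate 4: n = (1, -1, 1, 1) → π⊥ ≈ (+2.414214, -1.000000); max(|x|,|y|,|x±y|/√2) = 2.414214 > 1.5 ⇒ ∉ W
candidate 5: n = (-1, 2, -1, 3) → π⊥ ≈ (-0.292893, +4.535534); max(|x|,|y|,|x±y|/√2) = 4.535534 > 1.5 ⇒ ∉ W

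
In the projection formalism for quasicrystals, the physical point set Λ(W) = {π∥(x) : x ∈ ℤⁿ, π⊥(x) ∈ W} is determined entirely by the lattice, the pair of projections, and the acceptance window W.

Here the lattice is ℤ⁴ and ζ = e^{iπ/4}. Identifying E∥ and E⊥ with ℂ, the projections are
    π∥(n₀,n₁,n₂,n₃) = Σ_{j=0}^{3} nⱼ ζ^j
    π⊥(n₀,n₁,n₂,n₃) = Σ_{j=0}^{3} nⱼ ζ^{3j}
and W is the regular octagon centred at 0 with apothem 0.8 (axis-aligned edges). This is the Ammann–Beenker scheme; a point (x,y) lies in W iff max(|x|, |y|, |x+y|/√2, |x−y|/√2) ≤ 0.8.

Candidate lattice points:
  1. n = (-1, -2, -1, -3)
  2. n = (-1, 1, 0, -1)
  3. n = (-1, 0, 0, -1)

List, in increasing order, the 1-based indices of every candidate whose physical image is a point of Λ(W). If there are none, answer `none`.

π⊥(n) = n₀ + n₁ζ³ + n₂ζ⁶ + n₃ζ⁹ where ζ = e^{iπ/4}.
#1 (-1, -2, -1, -3): internal (-1.70711, -2.53553); octagon support 3.00000 vs apothem 0.8 → ∉ W
#2 (-1, 1, 0, -1): internal (-2.41421, 0.00000); octagon support 2.41421 vs apothem 0.8 → ∉ W
#3 (-1, 0, 0, -1): internal (-1.70711, -0.70711); octagon support 1.70711 vs apothem 0.8 → ∉ W

none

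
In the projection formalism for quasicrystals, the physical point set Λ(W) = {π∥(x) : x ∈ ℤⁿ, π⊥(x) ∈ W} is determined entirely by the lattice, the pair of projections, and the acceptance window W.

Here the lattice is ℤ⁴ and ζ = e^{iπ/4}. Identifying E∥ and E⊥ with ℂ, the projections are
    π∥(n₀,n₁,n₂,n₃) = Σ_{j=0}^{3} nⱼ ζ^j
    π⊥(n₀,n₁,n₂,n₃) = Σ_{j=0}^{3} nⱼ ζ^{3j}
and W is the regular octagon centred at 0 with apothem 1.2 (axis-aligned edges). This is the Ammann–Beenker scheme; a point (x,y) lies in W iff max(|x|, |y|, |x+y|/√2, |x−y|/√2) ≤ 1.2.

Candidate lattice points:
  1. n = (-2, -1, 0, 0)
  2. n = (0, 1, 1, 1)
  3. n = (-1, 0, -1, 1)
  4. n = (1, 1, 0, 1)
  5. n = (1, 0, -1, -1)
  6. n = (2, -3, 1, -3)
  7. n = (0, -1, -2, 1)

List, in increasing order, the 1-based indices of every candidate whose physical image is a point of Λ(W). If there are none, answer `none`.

2, 5

π⊥(n) = n₀ + n₁ζ³ + n₂ζ⁶ + n₃ζ⁹ where ζ = e^{iπ/4}.
candidate 1: n = (-2, -1, 0, 0) → π⊥ ≈ (-1.29289, -0.70711); max(|x|,|y|,|x±y|/√2) = 1.41421 > 1.2 ⇒ ∉ W
candidate 2: n = (0, 1, 1, 1) → π⊥ ≈ (+0.00000, +0.41421); max(|x|,|y|,|x±y|/√2) = 0.41421 ≤ 1.2 ⇒ ∈ W
candidate 3: n = (-1, 0, -1, 1) → π⊥ ≈ (-0.29289, +1.70711); max(|x|,|y|,|x±y|/√2) = 1.70711 > 1.2 ⇒ ∉ W
candidate 4: n = (1, 1, 0, 1) → π⊥ ≈ (+1.00000, +1.41421); max(|x|,|y|,|x±y|/√2) = 1.70711 > 1.2 ⇒ ∉ W
candidate 5: n = (1, 0, -1, -1) → π⊥ ≈ (+0.29289, +0.29289); max(|x|,|y|,|x±y|/√2) = 0.41421 ≤ 1.2 ⇒ ∈ W
candidate 6: n = (2, -3, 1, -3) → π⊥ ≈ (+2.00000, -5.24264); max(|x|,|y|,|x±y|/√2) = 5.24264 > 1.2 ⇒ ∉ W
candidate 7: n = (0, -1, -2, 1) → π⊥ ≈ (+1.41421, +2.00000); max(|x|,|y|,|x±y|/√2) = 2.41421 > 1.2 ⇒ ∉ W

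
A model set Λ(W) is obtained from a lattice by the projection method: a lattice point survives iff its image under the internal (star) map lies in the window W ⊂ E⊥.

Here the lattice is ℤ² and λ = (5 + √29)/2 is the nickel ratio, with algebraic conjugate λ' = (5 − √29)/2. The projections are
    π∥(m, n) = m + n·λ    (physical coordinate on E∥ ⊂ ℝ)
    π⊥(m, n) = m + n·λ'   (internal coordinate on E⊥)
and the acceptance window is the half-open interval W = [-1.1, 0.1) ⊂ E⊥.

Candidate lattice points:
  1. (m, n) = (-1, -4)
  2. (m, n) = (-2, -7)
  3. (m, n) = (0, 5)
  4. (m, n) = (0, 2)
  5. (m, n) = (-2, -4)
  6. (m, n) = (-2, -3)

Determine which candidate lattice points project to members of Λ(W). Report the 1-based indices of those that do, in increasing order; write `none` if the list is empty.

Compute λ' = (5−√29)/2 = -0.19258, so π⊥(m,n) = m -0.19258·n.
#1 (-1,-4): internal coord -1 + (-4)·λ' = -0.22967; -0.22967 ∈ [-1.1, 0.1) → IN Λ
#2 (-2,-7): internal coord -2 + (-7)·λ' = -0.65192; -0.65192 ∈ [-1.1, 0.1) → IN Λ
#3 (0,5): internal coord 0 + (5)·λ' = -0.96291; -0.96291 ∈ [-1.1, 0.1) → IN Λ
#4 (0,2): internal coord 0 + (2)·λ' = -0.38516; -0.38516 ∈ [-1.1, 0.1) → IN Λ
#5 (-2,-4): internal coord -2 + (-4)·λ' = -1.22967; -1.22967 ∉ [-1.1, 0.1) → out
#6 (-2,-3): internal coord -2 + (-3)·λ' = -1.42225; -1.42225 ∉ [-1.1, 0.1) → out

1, 2, 3, 4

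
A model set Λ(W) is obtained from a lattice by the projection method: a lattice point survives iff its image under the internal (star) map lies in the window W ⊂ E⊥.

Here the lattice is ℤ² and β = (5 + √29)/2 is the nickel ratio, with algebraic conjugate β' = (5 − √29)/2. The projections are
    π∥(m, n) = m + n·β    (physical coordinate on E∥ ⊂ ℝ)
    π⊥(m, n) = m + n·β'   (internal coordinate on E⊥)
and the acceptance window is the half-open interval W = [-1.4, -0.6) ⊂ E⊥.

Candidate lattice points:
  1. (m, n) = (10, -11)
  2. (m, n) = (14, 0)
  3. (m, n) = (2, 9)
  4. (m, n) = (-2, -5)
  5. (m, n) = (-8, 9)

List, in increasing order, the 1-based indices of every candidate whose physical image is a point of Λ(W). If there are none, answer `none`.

β' = (5−√29)/2 ≈ -0.192582.
candidate 1: (m,n)=(10,-11) → π∥ = 10-11·β ≈ -47.118406, π⊥ = 10-11·β' ≈ 12.118406 ∉ [-1.4, -0.6) ⇒ out
candidate 2: (m,n)=(14,0) → π∥ = 14+0·β ≈ 14.000000, π⊥ = 14+0·β' ≈ 14.000000 ∉ [-1.4, -0.6) ⇒ out
candidate 3: (m,n)=(2,9) → π∥ = 2+9·β ≈ 48.733242, π⊥ = 2+9·β' ≈ 0.266758 ∉ [-1.4, -0.6) ⇒ out
candidate 4: (m,n)=(-2,-5) → π∥ = -2-5·β ≈ -27.962912, π⊥ = -2-5·β' ≈ -1.037088 ∈ [-1.4, -0.6) ⇒ IN Λ
candidate 5: (m,n)=(-8,9) → π∥ = -8+9·β ≈ 38.733242, π⊥ = -8+9·β' ≈ -9.733242 ∉ [-1.4, -0.6) ⇒ out

4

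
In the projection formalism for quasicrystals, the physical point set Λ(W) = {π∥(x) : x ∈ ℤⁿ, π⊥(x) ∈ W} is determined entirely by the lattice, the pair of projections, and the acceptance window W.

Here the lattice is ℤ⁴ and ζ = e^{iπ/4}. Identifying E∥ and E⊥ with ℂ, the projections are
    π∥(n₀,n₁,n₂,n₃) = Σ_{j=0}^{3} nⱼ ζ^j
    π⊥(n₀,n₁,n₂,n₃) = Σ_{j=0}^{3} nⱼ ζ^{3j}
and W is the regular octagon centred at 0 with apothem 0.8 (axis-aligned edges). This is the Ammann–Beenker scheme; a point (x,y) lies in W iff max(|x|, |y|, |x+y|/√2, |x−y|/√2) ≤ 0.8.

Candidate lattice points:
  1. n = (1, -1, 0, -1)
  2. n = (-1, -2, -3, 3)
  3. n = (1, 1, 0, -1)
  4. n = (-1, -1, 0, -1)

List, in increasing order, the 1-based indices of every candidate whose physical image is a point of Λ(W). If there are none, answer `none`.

3

Internal map: ζ^{3j} for j=0..3 gives (1,0), (−√2/2,√2/2), (0,−1), (√2/2,√2/2).
#1 (1, -1, 0, -1): internal (1.0000, -1.4142); octagon support 1.7071 vs apothem 0.8 → ∉ W
#2 (-1, -2, -3, 3): internal (2.5355, 3.7071); octagon support 4.4142 vs apothem 0.8 → ∉ W
#3 (1, 1, 0, -1): internal (-0.4142, 0.0000); octagon support 0.4142 vs apothem 0.8 → ∈ W
#4 (-1, -1, 0, -1): internal (-1.0000, -1.4142); octagon support 1.7071 vs apothem 0.8 → ∉ W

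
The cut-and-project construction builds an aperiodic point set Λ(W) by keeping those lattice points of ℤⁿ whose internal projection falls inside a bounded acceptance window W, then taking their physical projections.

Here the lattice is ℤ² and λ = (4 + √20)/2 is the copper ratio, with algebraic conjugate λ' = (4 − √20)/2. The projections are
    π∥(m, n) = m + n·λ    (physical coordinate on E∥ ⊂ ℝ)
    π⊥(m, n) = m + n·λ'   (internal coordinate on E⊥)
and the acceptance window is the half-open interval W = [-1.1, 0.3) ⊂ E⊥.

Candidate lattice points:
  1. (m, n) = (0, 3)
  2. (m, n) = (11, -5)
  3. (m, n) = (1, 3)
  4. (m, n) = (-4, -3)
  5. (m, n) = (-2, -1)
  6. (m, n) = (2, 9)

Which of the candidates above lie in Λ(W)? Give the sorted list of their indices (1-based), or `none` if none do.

1, 3, 6

λ' = (4−√20)/2 ≈ -0.236068.
[1] lift (0,3): star map gives -0.708204; window check -1.1 ≤ -0.708204 < 0.3 is true → IN Λ
[2] lift (11,-5): star map gives 12.180340; window check -1.1 ≤ 12.180340 < 0.3 is false → out
[3] lift (1,3): star map gives 0.291796; window check -1.1 ≤ 0.291796 < 0.3 is true → IN Λ
[4] lift (-4,-3): star map gives -3.291796; window check -1.1 ≤ -3.291796 < 0.3 is false → out
[5] lift (-2,-1): star map gives -1.763932; window check -1.1 ≤ -1.763932 < 0.3 is false → out
[6] lift (2,9): star map gives -0.124612; window check -1.1 ≤ -0.124612 < 0.3 is true → IN Λ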